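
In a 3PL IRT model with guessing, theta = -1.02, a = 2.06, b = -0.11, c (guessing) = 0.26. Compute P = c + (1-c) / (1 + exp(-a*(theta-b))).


logit = 2.06*(-1.02 - -0.11) = -1.8746
P* = 1/(1 + exp(--1.8746)) = 0.133
P = 0.26 + (1 - 0.26) * 0.133
P = 0.3584

0.3584


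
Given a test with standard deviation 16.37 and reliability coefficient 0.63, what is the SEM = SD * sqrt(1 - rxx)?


SEM = SD * sqrt(1 - rxx)
SEM = 16.37 * sqrt(1 - 0.63)
SEM = 16.37 * sqrt(0.37) = 16.37 * 0.608276
SEM = 9.9575

9.9575


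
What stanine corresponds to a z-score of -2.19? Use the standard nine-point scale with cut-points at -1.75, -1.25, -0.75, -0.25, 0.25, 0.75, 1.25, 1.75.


Stanine boundaries: [-1.75, -1.25, -0.75, -0.25, 0.25, 0.75, 1.25, 1.75]
z = -2.19
Check each boundary:
  z < -1.75
  z < -1.25
  z < -0.75
  z < -0.25
  z < 0.25
  z < 0.75
  z < 1.25
  z < 1.75
Highest qualifying boundary gives stanine = 1

1


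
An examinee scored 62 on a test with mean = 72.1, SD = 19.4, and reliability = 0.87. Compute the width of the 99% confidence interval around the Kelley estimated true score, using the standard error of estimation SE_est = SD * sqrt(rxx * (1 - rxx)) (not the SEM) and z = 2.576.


True score estimate = 0.87*62 + 0.13*72.1 = 63.313
SE_est = SD * sqrt(rxx * (1 - rxx)) = 19.4 * sqrt(0.87 * 0.13) = 19.4 * sqrt(0.1131) = 6.524287
CI = T_est +/- z * SE_est, so width = 2 * z * SE_est = 2 * 2.576 * 6.524287
Width = 33.6131

33.6131


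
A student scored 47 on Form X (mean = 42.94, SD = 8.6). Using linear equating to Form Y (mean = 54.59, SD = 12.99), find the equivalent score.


slope = SD_Y / SD_X = 12.99 / 8.6 ~ 1.5105
intercept = mean_Y - slope * mean_X = 54.59 - (12.99 / 8.6) * 42.94 ~ -10.2694
Y = slope * X + intercept. To avoid rounding drift from the rounded slope/intercept, evaluate the equivalent form Y = mean_Y + SD_Y * (X - mean_X) / SD_X at full precision:
Y = 54.59 + 12.99 * (47 - 42.94) / 8.6
Y = 54.59 + 12.99 * 4.06 / 8.6
Y = 54.59 + 52.7394 / 8.6
Y = 54.59 + 6.1325
Y = 60.7225

60.7225


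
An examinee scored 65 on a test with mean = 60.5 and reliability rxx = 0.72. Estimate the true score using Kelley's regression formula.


T_est = rxx * X + (1 - rxx) * mean
T_est = 0.72 * 65 + 0.28 * 60.5
T_est = 46.8 + 16.94
T_est = 63.74

63.74


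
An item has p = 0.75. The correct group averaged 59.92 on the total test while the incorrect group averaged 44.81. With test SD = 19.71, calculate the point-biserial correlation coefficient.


q = 1 - p = 0.25
rpb = ((M1 - M0) / SD) * sqrt(p * q)
rpb = ((59.92 - 44.81) / 19.71) * sqrt(0.75 * 0.25)
rpb = 0.332

0.332


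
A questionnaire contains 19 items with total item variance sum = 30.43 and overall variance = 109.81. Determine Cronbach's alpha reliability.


alpha = (k/(k-1)) * (1 - sum(si^2)/s_total^2)
= (19/18) * (1 - 30.43/109.81)
alpha = 0.763

0.763


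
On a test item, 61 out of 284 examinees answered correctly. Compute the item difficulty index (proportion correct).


Item difficulty p = number correct / total examinees
p = 61 / 284
p = 0.2148

0.2148


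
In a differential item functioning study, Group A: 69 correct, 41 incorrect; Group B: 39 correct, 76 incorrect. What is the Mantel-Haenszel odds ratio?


Odds_A = 69/41 = 1.6829
Odds_B = 39/76 = 0.5132
OR = Odds_A / Odds_B = 1.6829 / 0.5132
Exactly, OR = (69 * 76) / (41 * 39) = 5244 / 1599
OR = 3.2795

3.2795


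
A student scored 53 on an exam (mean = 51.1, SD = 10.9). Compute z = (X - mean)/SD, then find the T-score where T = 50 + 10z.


z = (X - mean) / SD = (53 - 51.1) / 10.9
z = 1.9 / 10.9
z = 0.1743
T-score = T = 50 + 10z
Carry z at full precision (z = 1.9 / 10.9) into the conversion:
T-score = 50 + 10 * (1.9 / 10.9) = 50 + 19 / 10.9
T-score = 50 + 1.7431
T-score = 51.7431

51.7431


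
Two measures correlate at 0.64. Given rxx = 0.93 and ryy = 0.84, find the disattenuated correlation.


r_corrected = rxy / sqrt(rxx * ryy)
= 0.64 / sqrt(0.93 * 0.84)
= 0.64 / sqrt(0.7812)
= 0.64 / 0.883855
r_corrected = 0.7241

0.7241


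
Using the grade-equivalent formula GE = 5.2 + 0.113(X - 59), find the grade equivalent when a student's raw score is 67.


raw - median = 67 - 59 = 8
slope * diff = 0.113 * 8 = 0.904
GE = 5.2 + 0.904
GE = 6.104

6.104


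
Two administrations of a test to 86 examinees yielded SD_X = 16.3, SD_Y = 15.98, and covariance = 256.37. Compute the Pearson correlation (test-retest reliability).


r = cov(X,Y) / (SD_X * SD_Y)
r = 256.37 / (16.3 * 15.98)
r = 256.37 / 260.474
r = 0.9842

0.9842


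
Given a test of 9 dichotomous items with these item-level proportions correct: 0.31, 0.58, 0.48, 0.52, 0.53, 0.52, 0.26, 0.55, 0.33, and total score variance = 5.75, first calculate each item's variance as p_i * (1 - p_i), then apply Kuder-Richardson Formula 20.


For each item, compute p_i * q_i:
  Item 1: 0.31 * 0.69 = 0.2139
  Item 2: 0.58 * 0.42 = 0.2436
  Item 3: 0.48 * 0.52 = 0.2496
  Item 4: 0.52 * 0.48 = 0.2496
  Item 5: 0.53 * 0.47 = 0.2491
  Item 6: 0.52 * 0.48 = 0.2496
  Item 7: 0.26 * 0.74 = 0.1924
  Item 8: 0.55 * 0.45 = 0.2475
  Item 9: 0.33 * 0.67 = 0.2211
Sum(p_i * q_i) = 0.2139 + 0.2436 + 0.2496 + 0.2496 + 0.2491 + 0.2496 + 0.1924 + 0.2475 + 0.2211 = 2.1164
KR-20 = (k/(k-1)) * (1 - Sum(p_i*q_i) / Var_total)
= (9/8) * (1 - 2.1164/5.75)
= 1.125 * 0.6319
KR-20 = 0.7109

0.7109


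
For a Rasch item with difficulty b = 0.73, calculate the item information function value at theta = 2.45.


P = 1/(1+exp(-(2.45-0.73))) = 0.8481
I = P*(1-P) = 0.8481 * 0.1519
I = 0.1288

0.1288


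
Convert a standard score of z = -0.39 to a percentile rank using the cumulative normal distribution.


CDF(z) = 0.5 * (1 + erf(z/sqrt(2)))
erf(-0.2758) = -0.3035
CDF = 0.3483
Percentile rank = 0.3483 * 100 = 34.83

34.83


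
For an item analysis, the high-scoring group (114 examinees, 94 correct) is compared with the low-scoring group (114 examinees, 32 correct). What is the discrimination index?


p_upper = 94/114 = 0.8246
p_lower = 32/114 = 0.2807
D = 0.8246 - 0.2807 = 0.5439

0.5439


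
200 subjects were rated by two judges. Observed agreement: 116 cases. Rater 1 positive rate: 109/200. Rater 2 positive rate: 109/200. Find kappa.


P_o = 116/200 = 0.58
P_e = (109*109 + 91*91) / 40000 = 0.50405
kappa = (P_o - P_e) / (1 - P_e)
kappa = (0.58 - 0.50405) / (1 - 0.50405)
kappa = 0.1531

0.1531


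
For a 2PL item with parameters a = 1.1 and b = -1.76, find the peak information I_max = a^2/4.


For 2PL, max info at theta = b = -1.76
I_max = a^2 / 4 = 1.1^2 / 4
= 1.21 / 4
I_max = 0.3025

0.3025


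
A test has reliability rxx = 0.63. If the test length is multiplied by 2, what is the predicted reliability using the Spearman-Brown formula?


r_new = (n * rxx) / (1 + (n-1) * rxx)
r_new = (2 * 0.63) / (1 + 1 * 0.63)
r_new = 1.26 / 1.63
r_new = 0.773

0.773


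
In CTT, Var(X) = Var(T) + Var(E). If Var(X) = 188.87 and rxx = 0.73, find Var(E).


var_true = rxx * var_obs = 0.73 * 188.87 = 137.8751
var_error = var_obs - var_true
var_error = 188.87 - 137.8751
var_error = 50.9949

50.9949


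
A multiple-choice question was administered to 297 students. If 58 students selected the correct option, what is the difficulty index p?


Item difficulty p = number correct / total examinees
p = 58 / 297
p = 0.1953

0.1953


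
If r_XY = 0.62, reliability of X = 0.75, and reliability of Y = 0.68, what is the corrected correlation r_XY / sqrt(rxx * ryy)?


r_corrected = rxy / sqrt(rxx * ryy)
= 0.62 / sqrt(0.75 * 0.68)
= 0.62 / sqrt(0.51)
= 0.62 / 0.714143
r_corrected = 0.8682

0.8682


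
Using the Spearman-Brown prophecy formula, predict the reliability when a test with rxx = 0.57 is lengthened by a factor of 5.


r_new = (n * rxx) / (1 + (n-1) * rxx)
r_new = (5 * 0.57) / (1 + 4 * 0.57)
r_new = 2.85 / 3.28
r_new = 0.8689

0.8689


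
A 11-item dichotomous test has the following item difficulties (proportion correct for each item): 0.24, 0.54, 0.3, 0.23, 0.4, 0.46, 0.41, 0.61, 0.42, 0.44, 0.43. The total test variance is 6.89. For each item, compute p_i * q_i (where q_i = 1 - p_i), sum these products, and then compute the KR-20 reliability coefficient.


For each item, compute p_i * q_i:
  Item 1: 0.24 * 0.76 = 0.1824
  Item 2: 0.54 * 0.46 = 0.2484
  Item 3: 0.3 * 0.7 = 0.21
  Item 4: 0.23 * 0.77 = 0.1771
  Item 5: 0.4 * 0.6 = 0.24
  Item 6: 0.46 * 0.54 = 0.2484
  Item 7: 0.41 * 0.59 = 0.2419
  Item 8: 0.61 * 0.39 = 0.2379
  Item 9: 0.42 * 0.58 = 0.2436
  Item 10: 0.44 * 0.56 = 0.2464
  Item 11: 0.43 * 0.57 = 0.2451
Sum(p_i * q_i) = 0.1824 + 0.2484 + 0.21 + 0.1771 + 0.24 + 0.2484 + 0.2419 + 0.2379 + 0.2436 + 0.2464 + 0.2451 = 2.5212
KR-20 = (k/(k-1)) * (1 - Sum(p_i*q_i) / Var_total)
= (11/10) * (1 - 2.5212/6.89)
= 1.1 * 0.6341
KR-20 = 0.6975

0.6975


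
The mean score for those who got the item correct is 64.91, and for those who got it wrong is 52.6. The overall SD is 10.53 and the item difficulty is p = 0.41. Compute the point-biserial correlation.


q = 1 - p = 0.59
rpb = ((M1 - M0) / SD) * sqrt(p * q)
rpb = ((64.91 - 52.6) / 10.53) * sqrt(0.41 * 0.59)
rpb = 0.575

0.575


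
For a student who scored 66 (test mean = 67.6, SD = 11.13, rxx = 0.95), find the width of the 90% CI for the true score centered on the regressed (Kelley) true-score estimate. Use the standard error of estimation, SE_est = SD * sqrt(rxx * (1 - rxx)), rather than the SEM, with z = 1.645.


True score estimate = 0.95*66 + 0.05*67.6 = 66.08
SE_est = SD * sqrt(rxx * (1 - rxx)) = 11.13 * sqrt(0.95 * 0.05) = 11.13 * sqrt(0.0475) = 2.425727
CI = T_est +/- z * SE_est, so width = 2 * z * SE_est = 2 * 1.645 * 2.425727
Width = 7.9806

7.9806


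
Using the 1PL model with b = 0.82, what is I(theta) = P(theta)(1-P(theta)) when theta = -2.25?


P = 1/(1+exp(-(-2.25-0.82))) = 0.0444
I = P*(1-P) = 0.0444 * 0.9556
I = 0.0424

0.0424


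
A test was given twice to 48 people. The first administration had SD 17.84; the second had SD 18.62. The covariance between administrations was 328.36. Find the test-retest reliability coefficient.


r = cov(X,Y) / (SD_X * SD_Y)
r = 328.36 / (17.84 * 18.62)
r = 328.36 / 332.1808
r = 0.9885

0.9885


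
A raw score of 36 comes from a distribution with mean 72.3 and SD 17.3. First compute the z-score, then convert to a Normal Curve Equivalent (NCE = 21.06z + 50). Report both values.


z = (X - mean) / SD = (36 - 72.3) / 17.3
z = -36.3 / 17.3
z = -2.0983
NCE = NCE = 21.06z + 50
Carry z at full precision (z = -36.3 / 17.3) into the conversion:
NCE = 21.06 * (-36.3 / 17.3) + 50 = -764.478 / 17.3 + 50
NCE = -44.1895 + 50
NCE = 5.8105

5.8105


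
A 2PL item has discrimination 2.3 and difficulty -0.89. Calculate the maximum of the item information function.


For 2PL, max info at theta = b = -0.89
I_max = a^2 / 4 = 2.3^2 / 4
= 5.29 / 4
I_max = 1.3225

1.3225


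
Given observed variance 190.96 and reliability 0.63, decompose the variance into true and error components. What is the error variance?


var_true = rxx * var_obs = 0.63 * 190.96 = 120.3048
var_error = var_obs - var_true
var_error = 190.96 - 120.3048
var_error = 70.6552

70.6552


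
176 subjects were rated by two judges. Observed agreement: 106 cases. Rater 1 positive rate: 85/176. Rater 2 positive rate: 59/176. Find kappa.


P_o = 106/176 = 0.602273
P_e = (85*59 + 91*117) / 30976 = 0.505617
kappa = (P_o - P_e) / (1 - P_e)
kappa = (0.602273 - 0.505617) / (1 - 0.505617)
kappa = 0.1955

0.1955


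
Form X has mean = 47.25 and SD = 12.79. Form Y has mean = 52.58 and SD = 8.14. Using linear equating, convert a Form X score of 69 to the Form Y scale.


slope = SD_Y / SD_X = 8.14 / 12.79 ~ 0.6364
intercept = mean_Y - slope * mean_X = 52.58 - (8.14 / 12.79) * 47.25 ~ 22.5085
Y = slope * X + intercept. To avoid rounding drift from the rounded slope/intercept, evaluate the equivalent form Y = mean_Y + SD_Y * (X - mean_X) / SD_X at full precision:
Y = 52.58 + 8.14 * (69 - 47.25) / 12.79
Y = 52.58 + 8.14 * 21.75 / 12.79
Y = 52.58 + 177.045 / 12.79
Y = 52.58 + 13.8425
Y = 66.4225

66.4225


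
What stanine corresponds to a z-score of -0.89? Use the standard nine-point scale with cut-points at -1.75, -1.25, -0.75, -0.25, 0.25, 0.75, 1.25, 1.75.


Stanine boundaries: [-1.75, -1.25, -0.75, -0.25, 0.25, 0.75, 1.25, 1.75]
z = -0.89
Check each boundary:
  z >= -1.75 -> could be stanine 2
  z >= -1.25 -> could be stanine 3
  z < -0.75
  z < -0.25
  z < 0.25
  z < 0.75
  z < 1.25
  z < 1.75
Highest qualifying boundary gives stanine = 3

3


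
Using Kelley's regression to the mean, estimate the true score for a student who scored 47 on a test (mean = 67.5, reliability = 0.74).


T_est = rxx * X + (1 - rxx) * mean
T_est = 0.74 * 47 + 0.26 * 67.5
T_est = 34.78 + 17.55
T_est = 52.33

52.33


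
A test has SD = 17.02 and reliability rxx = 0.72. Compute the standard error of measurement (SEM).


SEM = SD * sqrt(1 - rxx)
SEM = 17.02 * sqrt(1 - 0.72)
SEM = 17.02 * sqrt(0.28) = 17.02 * 0.52915
SEM = 9.0061

9.0061


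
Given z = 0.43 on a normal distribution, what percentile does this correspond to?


CDF(z) = 0.5 * (1 + erf(z/sqrt(2)))
erf(0.3041) = 0.3328
CDF = 0.6664
Percentile rank = 0.6664 * 100 = 66.64

66.64


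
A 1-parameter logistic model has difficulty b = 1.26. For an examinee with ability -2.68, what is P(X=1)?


theta - b = -2.68 - 1.26 = -3.94
exp(-(theta - b)) = exp(3.94) = 51.4186
P = 1 / (1 + 51.4186)
P = 0.0191

0.0191


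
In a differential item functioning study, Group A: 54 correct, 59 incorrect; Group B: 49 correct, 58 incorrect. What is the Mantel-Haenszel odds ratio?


Odds_A = 54/59 = 0.9153
Odds_B = 49/58 = 0.8448
OR = Odds_A / Odds_B = 0.9153 / 0.8448
Exactly, OR = (54 * 58) / (59 * 49) = 3132 / 2891
OR = 1.0834

1.0834


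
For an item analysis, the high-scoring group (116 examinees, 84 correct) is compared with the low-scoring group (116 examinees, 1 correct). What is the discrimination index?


p_upper = 84/116 = 0.7241
p_lower = 1/116 = 0.0086
D = 0.7241 - 0.0086 = 0.7155

0.7155


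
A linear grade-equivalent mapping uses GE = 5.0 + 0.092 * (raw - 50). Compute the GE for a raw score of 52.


raw - median = 52 - 50 = 2
slope * diff = 0.092 * 2 = 0.184
GE = 5.0 + 0.184
GE = 5.184

5.184


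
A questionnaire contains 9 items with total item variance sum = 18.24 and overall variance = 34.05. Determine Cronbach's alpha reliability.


alpha = (k/(k-1)) * (1 - sum(si^2)/s_total^2)
= (9/8) * (1 - 18.24/34.05)
alpha = 0.5224

0.5224


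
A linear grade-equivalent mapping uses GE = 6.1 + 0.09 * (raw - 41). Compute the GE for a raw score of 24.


raw - median = 24 - 41 = -17
slope * diff = 0.09 * -17 = -1.53
GE = 6.1 + -1.53
GE = 4.57

4.57


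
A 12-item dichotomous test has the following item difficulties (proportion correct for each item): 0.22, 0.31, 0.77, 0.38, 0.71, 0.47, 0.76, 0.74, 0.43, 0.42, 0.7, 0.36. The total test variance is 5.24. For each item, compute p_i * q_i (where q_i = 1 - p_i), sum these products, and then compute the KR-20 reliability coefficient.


For each item, compute p_i * q_i:
  Item 1: 0.22 * 0.78 = 0.1716
  Item 2: 0.31 * 0.69 = 0.2139
  Item 3: 0.77 * 0.23 = 0.1771
  Item 4: 0.38 * 0.62 = 0.2356
  Item 5: 0.71 * 0.29 = 0.2059
  Item 6: 0.47 * 0.53 = 0.2491
  Item 7: 0.76 * 0.24 = 0.1824
  Item 8: 0.74 * 0.26 = 0.1924
  Item 9: 0.43 * 0.57 = 0.2451
  Item 10: 0.42 * 0.58 = 0.2436
  Item 11: 0.7 * 0.3 = 0.21
  Item 12: 0.36 * 0.64 = 0.2304
Sum(p_i * q_i) = 0.1716 + 0.2139 + 0.1771 + 0.2356 + 0.2059 + 0.2491 + 0.1824 + 0.1924 + 0.2451 + 0.2436 + 0.21 + 0.2304 = 2.5571
KR-20 = (k/(k-1)) * (1 - Sum(p_i*q_i) / Var_total)
= (12/11) * (1 - 2.5571/5.24)
= 1.0909 * 0.512
KR-20 = 0.5585

0.5585


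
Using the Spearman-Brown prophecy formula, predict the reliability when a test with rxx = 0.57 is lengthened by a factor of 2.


r_new = (n * rxx) / (1 + (n-1) * rxx)
r_new = (2 * 0.57) / (1 + 1 * 0.57)
r_new = 1.14 / 1.57
r_new = 0.7261

0.7261


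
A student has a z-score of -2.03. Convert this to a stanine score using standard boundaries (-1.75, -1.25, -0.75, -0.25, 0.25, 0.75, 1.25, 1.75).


Stanine boundaries: [-1.75, -1.25, -0.75, -0.25, 0.25, 0.75, 1.25, 1.75]
z = -2.03
Check each boundary:
  z < -1.75
  z < -1.25
  z < -0.75
  z < -0.25
  z < 0.25
  z < 0.75
  z < 1.25
  z < 1.75
Highest qualifying boundary gives stanine = 1

1


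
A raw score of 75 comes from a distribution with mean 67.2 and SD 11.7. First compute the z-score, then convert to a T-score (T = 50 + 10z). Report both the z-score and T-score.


z = (X - mean) / SD = (75 - 67.2) / 11.7
z = 7.8 / 11.7
z = 0.6667
T-score = T = 50 + 10z
Carry z at full precision (z = 7.8 / 11.7) into the conversion:
T-score = 50 + 10 * (7.8 / 11.7) = 50 + 78 / 11.7
T-score = 50 + 6.6667
T-score = 56.6667

56.6667


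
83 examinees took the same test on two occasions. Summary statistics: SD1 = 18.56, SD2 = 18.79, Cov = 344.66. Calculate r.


r = cov(X,Y) / (SD_X * SD_Y)
r = 344.66 / (18.56 * 18.79)
r = 344.66 / 348.7424
r = 0.9883

0.9883


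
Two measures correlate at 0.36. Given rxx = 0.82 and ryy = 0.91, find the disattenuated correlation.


r_corrected = rxy / sqrt(rxx * ryy)
= 0.36 / sqrt(0.82 * 0.91)
= 0.36 / sqrt(0.7462)
= 0.36 / 0.863829
r_corrected = 0.4167

0.4167


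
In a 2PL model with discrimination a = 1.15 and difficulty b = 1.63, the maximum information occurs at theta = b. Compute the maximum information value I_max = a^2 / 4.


For 2PL, max info at theta = b = 1.63
I_max = a^2 / 4 = 1.15^2 / 4
= 1.3225 / 4
I_max = 0.3306

0.3306


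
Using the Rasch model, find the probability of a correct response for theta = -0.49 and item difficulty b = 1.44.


theta - b = -0.49 - 1.44 = -1.93
exp(-(theta - b)) = exp(1.93) = 6.8895
P = 1 / (1 + 6.8895)
P = 0.1268

0.1268


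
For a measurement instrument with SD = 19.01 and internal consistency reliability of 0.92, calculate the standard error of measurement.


SEM = SD * sqrt(1 - rxx)
SEM = 19.01 * sqrt(1 - 0.92)
SEM = 19.01 * sqrt(0.08) = 19.01 * 0.282843
SEM = 5.3768

5.3768


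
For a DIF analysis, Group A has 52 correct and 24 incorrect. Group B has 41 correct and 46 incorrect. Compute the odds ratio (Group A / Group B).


Odds_A = 52/24 = 2.1667
Odds_B = 41/46 = 0.8913
OR = Odds_A / Odds_B = 2.1667 / 0.8913
Exactly, OR = (52 * 46) / (24 * 41) = 2392 / 984
OR = 2.4309

2.4309


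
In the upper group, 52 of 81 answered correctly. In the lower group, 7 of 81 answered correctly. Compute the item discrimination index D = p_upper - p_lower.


p_upper = 52/81 = 0.642
p_lower = 7/81 = 0.0864
D = 0.642 - 0.0864 = 0.5556

0.5556


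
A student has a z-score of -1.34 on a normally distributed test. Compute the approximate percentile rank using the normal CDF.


CDF(z) = 0.5 * (1 + erf(z/sqrt(2)))
erf(-0.9475) = -0.8198
CDF = 0.0901
Percentile rank = 0.0901 * 100 = 9.01

9.01


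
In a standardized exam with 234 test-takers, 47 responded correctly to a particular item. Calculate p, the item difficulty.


Item difficulty p = number correct / total examinees
p = 47 / 234
p = 0.2009

0.2009


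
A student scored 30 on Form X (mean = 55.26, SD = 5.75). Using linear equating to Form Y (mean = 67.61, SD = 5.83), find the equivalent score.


slope = SD_Y / SD_X = 5.83 / 5.75 ~ 1.0139
intercept = mean_Y - slope * mean_X = 67.61 - (5.83 / 5.75) * 55.26 ~ 11.5812
Y = slope * X + intercept. To avoid rounding drift from the rounded slope/intercept, evaluate the equivalent form Y = mean_Y + SD_Y * (X - mean_X) / SD_X at full precision:
Y = 67.61 + 5.83 * (30 - 55.26) / 5.75
Y = 67.61 - 5.83 * 25.26 / 5.75
Y = 67.61 - 147.2658 / 5.75
Y = 67.61 - 25.6114
Y = 41.9986

41.9986


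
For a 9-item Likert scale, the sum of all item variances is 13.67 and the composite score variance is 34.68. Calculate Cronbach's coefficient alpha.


alpha = (k/(k-1)) * (1 - sum(si^2)/s_total^2)
= (9/8) * (1 - 13.67/34.68)
alpha = 0.6816

0.6816


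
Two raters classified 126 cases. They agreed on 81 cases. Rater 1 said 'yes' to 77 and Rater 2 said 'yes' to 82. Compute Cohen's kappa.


P_o = 81/126 = 0.642857
P_e = (77*82 + 49*44) / 15876 = 0.53351
kappa = (P_o - P_e) / (1 - P_e)
kappa = (0.642857 - 0.53351) / (1 - 0.53351)
kappa = 0.2344

0.2344


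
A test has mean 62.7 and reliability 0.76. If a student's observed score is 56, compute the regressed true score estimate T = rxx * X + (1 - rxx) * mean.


T_est = rxx * X + (1 - rxx) * mean
T_est = 0.76 * 56 + 0.24 * 62.7
T_est = 42.56 + 15.048
T_est = 57.608

57.608


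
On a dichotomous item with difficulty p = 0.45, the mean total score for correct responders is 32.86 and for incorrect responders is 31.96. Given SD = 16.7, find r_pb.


q = 1 - p = 0.55
rpb = ((M1 - M0) / SD) * sqrt(p * q)
rpb = ((32.86 - 31.96) / 16.7) * sqrt(0.45 * 0.55)
rpb = 0.0268

0.0268


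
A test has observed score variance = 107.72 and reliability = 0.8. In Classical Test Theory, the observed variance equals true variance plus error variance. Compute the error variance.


var_true = rxx * var_obs = 0.8 * 107.72 = 86.176
var_error = var_obs - var_true
var_error = 107.72 - 86.176
var_error = 21.544

21.544


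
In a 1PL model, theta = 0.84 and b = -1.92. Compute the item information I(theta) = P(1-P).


P = 1/(1+exp(-(0.84--1.92))) = 0.9405
I = P*(1-P) = 0.9405 * 0.0595
I = 0.056

0.056


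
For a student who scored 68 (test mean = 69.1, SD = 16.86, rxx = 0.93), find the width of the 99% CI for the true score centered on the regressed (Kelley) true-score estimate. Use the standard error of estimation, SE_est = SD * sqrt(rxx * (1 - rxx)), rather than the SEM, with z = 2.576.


True score estimate = 0.93*68 + 0.07*69.1 = 68.077
SE_est = SD * sqrt(rxx * (1 - rxx)) = 16.86 * sqrt(0.93 * 0.07) = 16.86 * sqrt(0.0651) = 4.301779
CI = T_est +/- z * SE_est, so width = 2 * z * SE_est = 2 * 2.576 * 4.301779
Width = 22.1628

22.1628


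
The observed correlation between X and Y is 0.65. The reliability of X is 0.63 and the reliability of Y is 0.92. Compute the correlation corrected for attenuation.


r_corrected = rxy / sqrt(rxx * ryy)
= 0.65 / sqrt(0.63 * 0.92)
= 0.65 / sqrt(0.5796)
= 0.65 / 0.761315
r_corrected = 0.8538

0.8538


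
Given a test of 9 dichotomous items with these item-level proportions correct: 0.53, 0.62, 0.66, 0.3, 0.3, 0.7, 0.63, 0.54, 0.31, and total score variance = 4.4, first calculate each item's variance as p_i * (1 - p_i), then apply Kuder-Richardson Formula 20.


For each item, compute p_i * q_i:
  Item 1: 0.53 * 0.47 = 0.2491
  Item 2: 0.62 * 0.38 = 0.2356
  Item 3: 0.66 * 0.34 = 0.2244
  Item 4: 0.3 * 0.7 = 0.21
  Item 5: 0.3 * 0.7 = 0.21
  Item 6: 0.7 * 0.3 = 0.21
  Item 7: 0.63 * 0.37 = 0.2331
  Item 8: 0.54 * 0.46 = 0.2484
  Item 9: 0.31 * 0.69 = 0.2139
Sum(p_i * q_i) = 0.2491 + 0.2356 + 0.2244 + 0.21 + 0.21 + 0.21 + 0.2331 + 0.2484 + 0.2139 = 2.0345
KR-20 = (k/(k-1)) * (1 - Sum(p_i*q_i) / Var_total)
= (9/8) * (1 - 2.0345/4.4)
= 1.125 * 0.5376
KR-20 = 0.6048

0.6048


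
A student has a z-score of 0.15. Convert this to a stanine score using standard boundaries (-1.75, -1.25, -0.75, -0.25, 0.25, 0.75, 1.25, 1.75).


Stanine boundaries: [-1.75, -1.25, -0.75, -0.25, 0.25, 0.75, 1.25, 1.75]
z = 0.15
Check each boundary:
  z >= -1.75 -> could be stanine 2
  z >= -1.25 -> could be stanine 3
  z >= -0.75 -> could be stanine 4
  z >= -0.25 -> could be stanine 5
  z < 0.25
  z < 0.75
  z < 1.25
  z < 1.75
Highest qualifying boundary gives stanine = 5

5


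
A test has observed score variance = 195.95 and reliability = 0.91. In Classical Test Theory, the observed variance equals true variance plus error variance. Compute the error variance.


var_true = rxx * var_obs = 0.91 * 195.95 = 178.3145
var_error = var_obs - var_true
var_error = 195.95 - 178.3145
var_error = 17.6355

17.6355


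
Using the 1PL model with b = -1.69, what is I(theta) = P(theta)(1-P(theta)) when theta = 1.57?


P = 1/(1+exp(-(1.57--1.69))) = 0.963
I = P*(1-P) = 0.963 * 0.037
I = 0.0356

0.0356


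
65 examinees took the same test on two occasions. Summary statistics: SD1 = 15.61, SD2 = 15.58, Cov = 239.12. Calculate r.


r = cov(X,Y) / (SD_X * SD_Y)
r = 239.12 / (15.61 * 15.58)
r = 239.12 / 243.2038
r = 0.9832

0.9832


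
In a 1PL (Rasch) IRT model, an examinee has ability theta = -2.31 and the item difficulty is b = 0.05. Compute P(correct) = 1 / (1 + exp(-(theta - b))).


theta - b = -2.31 - 0.05 = -2.36
exp(-(theta - b)) = exp(2.36) = 10.591
P = 1 / (1 + 10.591)
P = 0.0863

0.0863


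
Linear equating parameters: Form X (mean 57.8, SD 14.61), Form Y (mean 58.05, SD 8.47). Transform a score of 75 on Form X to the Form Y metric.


slope = SD_Y / SD_X = 8.47 / 14.61 ~ 0.5797
intercept = mean_Y - slope * mean_X = 58.05 - (8.47 / 14.61) * 57.8 ~ 24.541
Y = slope * X + intercept. To avoid rounding drift from the rounded slope/intercept, evaluate the equivalent form Y = mean_Y + SD_Y * (X - mean_X) / SD_X at full precision:
Y = 58.05 + 8.47 * (75 - 57.8) / 14.61
Y = 58.05 + 8.47 * 17.2 / 14.61
Y = 58.05 + 145.684 / 14.61
Y = 58.05 + 9.9715
Y = 68.0215

68.0215


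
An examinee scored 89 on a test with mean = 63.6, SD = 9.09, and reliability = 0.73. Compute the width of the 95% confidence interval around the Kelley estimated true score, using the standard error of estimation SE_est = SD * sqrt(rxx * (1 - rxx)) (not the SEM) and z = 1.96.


True score estimate = 0.73*89 + 0.27*63.6 = 82.142
SE_est = SD * sqrt(rxx * (1 - rxx)) = 9.09 * sqrt(0.73 * 0.27) = 9.09 * sqrt(0.1971) = 4.035591
CI = T_est +/- z * SE_est, so width = 2 * z * SE_est = 2 * 1.96 * 4.035591
Width = 15.8195

15.8195


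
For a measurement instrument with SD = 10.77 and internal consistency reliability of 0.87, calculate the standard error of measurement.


SEM = SD * sqrt(1 - rxx)
SEM = 10.77 * sqrt(1 - 0.87)
SEM = 10.77 * sqrt(0.13) = 10.77 * 0.360555
SEM = 3.8832

3.8832


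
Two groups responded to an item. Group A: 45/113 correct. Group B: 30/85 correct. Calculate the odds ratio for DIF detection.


Odds_A = 45/68 = 0.6618
Odds_B = 30/55 = 0.5455
OR = Odds_A / Odds_B = 0.6618 / 0.5455
Exactly, OR = (45 * 55) / (68 * 30) = 2475 / 2040
OR = 1.2132

1.2132


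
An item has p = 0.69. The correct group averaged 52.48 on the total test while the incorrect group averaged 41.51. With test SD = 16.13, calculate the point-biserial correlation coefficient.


q = 1 - p = 0.31
rpb = ((M1 - M0) / SD) * sqrt(p * q)
rpb = ((52.48 - 41.51) / 16.13) * sqrt(0.69 * 0.31)
rpb = 0.3145

0.3145


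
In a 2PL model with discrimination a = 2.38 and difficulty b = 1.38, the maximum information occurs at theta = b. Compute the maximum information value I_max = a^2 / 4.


For 2PL, max info at theta = b = 1.38
I_max = a^2 / 4 = 2.38^2 / 4
= 5.6644 / 4
I_max = 1.4161

1.4161


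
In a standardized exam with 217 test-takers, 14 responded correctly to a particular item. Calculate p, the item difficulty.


Item difficulty p = number correct / total examinees
p = 14 / 217
p = 0.0645

0.0645


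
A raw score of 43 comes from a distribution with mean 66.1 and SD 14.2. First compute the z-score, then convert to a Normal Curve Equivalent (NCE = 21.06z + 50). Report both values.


z = (X - mean) / SD = (43 - 66.1) / 14.2
z = -23.1 / 14.2
z = -1.6268
NCE = NCE = 21.06z + 50
Carry z at full precision (z = -23.1 / 14.2) into the conversion:
NCE = 21.06 * (-23.1 / 14.2) + 50 = -486.486 / 14.2 + 50
NCE = -34.2596 + 50
NCE = 15.7404

15.7404


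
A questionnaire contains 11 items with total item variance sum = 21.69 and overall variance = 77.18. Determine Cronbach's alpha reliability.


alpha = (k/(k-1)) * (1 - sum(si^2)/s_total^2)
= (11/10) * (1 - 21.69/77.18)
alpha = 0.7909

0.7909


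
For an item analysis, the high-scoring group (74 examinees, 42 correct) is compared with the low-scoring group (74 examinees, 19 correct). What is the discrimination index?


p_upper = 42/74 = 0.5676
p_lower = 19/74 = 0.2568
D = 0.5676 - 0.2568 = 0.3108

0.3108


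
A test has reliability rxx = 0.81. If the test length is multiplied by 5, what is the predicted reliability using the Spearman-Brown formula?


r_new = (n * rxx) / (1 + (n-1) * rxx)
r_new = (5 * 0.81) / (1 + 4 * 0.81)
r_new = 4.05 / 4.24
r_new = 0.9552

0.9552


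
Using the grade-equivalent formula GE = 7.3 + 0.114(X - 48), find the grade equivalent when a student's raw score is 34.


raw - median = 34 - 48 = -14
slope * diff = 0.114 * -14 = -1.596
GE = 7.3 + -1.596
GE = 5.704

5.704


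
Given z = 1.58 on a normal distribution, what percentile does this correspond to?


CDF(z) = 0.5 * (1 + erf(z/sqrt(2)))
erf(1.1172) = 0.8859
CDF = 0.9429
Percentile rank = 0.9429 * 100 = 94.29

94.29


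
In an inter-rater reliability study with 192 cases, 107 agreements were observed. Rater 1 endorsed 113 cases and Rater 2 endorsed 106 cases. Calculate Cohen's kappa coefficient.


P_o = 107/192 = 0.557292
P_e = (113*106 + 79*86) / 36864 = 0.509223
kappa = (P_o - P_e) / (1 - P_e)
kappa = (0.557292 - 0.509223) / (1 - 0.509223)
kappa = 0.0979

0.0979


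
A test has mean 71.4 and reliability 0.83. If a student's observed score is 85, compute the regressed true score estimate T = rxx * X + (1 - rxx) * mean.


T_est = rxx * X + (1 - rxx) * mean
T_est = 0.83 * 85 + 0.17 * 71.4
T_est = 70.55 + 12.138
T_est = 82.688

82.688


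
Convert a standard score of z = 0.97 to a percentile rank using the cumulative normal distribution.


CDF(z) = 0.5 * (1 + erf(z/sqrt(2)))
erf(0.6859) = 0.668
CDF = 0.834
Percentile rank = 0.834 * 100 = 83.4

83.4


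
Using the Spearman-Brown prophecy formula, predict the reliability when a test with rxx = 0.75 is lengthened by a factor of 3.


r_new = (n * rxx) / (1 + (n-1) * rxx)
r_new = (3 * 0.75) / (1 + 2 * 0.75)
r_new = 2.25 / 2.5
r_new = 0.9

0.9


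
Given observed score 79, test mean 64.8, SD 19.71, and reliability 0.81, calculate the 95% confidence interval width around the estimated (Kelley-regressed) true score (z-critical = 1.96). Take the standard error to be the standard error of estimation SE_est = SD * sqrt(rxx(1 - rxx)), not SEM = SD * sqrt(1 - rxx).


True score estimate = 0.81*79 + 0.19*64.8 = 76.302
SE_est = SD * sqrt(rxx * (1 - rxx)) = 19.71 * sqrt(0.81 * 0.19) = 19.71 * sqrt(0.1539) = 7.732251
CI = T_est +/- z * SE_est, so width = 2 * z * SE_est = 2 * 1.96 * 7.732251
Width = 30.3104

30.3104


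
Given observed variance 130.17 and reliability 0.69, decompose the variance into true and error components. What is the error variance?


var_true = rxx * var_obs = 0.69 * 130.17 = 89.8173
var_error = var_obs - var_true
var_error = 130.17 - 89.8173
var_error = 40.3527

40.3527


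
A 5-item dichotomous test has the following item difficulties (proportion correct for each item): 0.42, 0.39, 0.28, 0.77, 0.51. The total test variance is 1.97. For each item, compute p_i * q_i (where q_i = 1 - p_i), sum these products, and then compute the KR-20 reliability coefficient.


For each item, compute p_i * q_i:
  Item 1: 0.42 * 0.58 = 0.2436
  Item 2: 0.39 * 0.61 = 0.2379
  Item 3: 0.28 * 0.72 = 0.2016
  Item 4: 0.77 * 0.23 = 0.1771
  Item 5: 0.51 * 0.49 = 0.2499
Sum(p_i * q_i) = 0.2436 + 0.2379 + 0.2016 + 0.1771 + 0.2499 = 1.1101
KR-20 = (k/(k-1)) * (1 - Sum(p_i*q_i) / Var_total)
= (5/4) * (1 - 1.1101/1.97)
= 1.25 * 0.4365
KR-20 = 0.5456

0.5456


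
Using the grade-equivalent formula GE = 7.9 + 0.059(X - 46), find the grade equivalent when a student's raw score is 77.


raw - median = 77 - 46 = 31
slope * diff = 0.059 * 31 = 1.829
GE = 7.9 + 1.829
GE = 9.729

9.729


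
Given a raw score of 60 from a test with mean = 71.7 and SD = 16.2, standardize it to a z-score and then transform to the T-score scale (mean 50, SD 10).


z = (X - mean) / SD = (60 - 71.7) / 16.2
z = -11.7 / 16.2
z = -0.7222
T-score = T = 50 + 10z
Carry z at full precision (z = -11.7 / 16.2) into the conversion:
T-score = 50 + 10 * (-11.7 / 16.2) = 50 + -117 / 16.2
T-score = 50 + -7.2222
T-score = 42.7778

42.7778


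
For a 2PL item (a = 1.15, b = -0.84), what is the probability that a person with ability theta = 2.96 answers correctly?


a*(theta - b) = 1.15 * (2.96 - -0.84) = 4.37
exp(-4.37) = 0.0127
P = 1 / (1 + 0.0127)
P = 0.9875

0.9875


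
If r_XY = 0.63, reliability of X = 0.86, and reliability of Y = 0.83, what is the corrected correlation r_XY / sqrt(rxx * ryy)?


r_corrected = rxy / sqrt(rxx * ryy)
= 0.63 / sqrt(0.86 * 0.83)
= 0.63 / sqrt(0.7138)
= 0.63 / 0.844867
r_corrected = 0.7457

0.7457


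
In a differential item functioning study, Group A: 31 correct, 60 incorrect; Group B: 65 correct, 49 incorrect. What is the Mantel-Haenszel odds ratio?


Odds_A = 31/60 = 0.5167
Odds_B = 65/49 = 1.3265
OR = Odds_A / Odds_B = 0.5167 / 1.3265
Exactly, OR = (31 * 49) / (60 * 65) = 1519 / 3900
OR = 0.3895

0.3895


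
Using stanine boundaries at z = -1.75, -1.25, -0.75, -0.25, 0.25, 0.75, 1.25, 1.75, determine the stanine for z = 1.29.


Stanine boundaries: [-1.75, -1.25, -0.75, -0.25, 0.25, 0.75, 1.25, 1.75]
z = 1.29
Check each boundary:
  z >= -1.75 -> could be stanine 2
  z >= -1.25 -> could be stanine 3
  z >= -0.75 -> could be stanine 4
  z >= -0.25 -> could be stanine 5
  z >= 0.25 -> could be stanine 6
  z >= 0.75 -> could be stanine 7
  z >= 1.25 -> could be stanine 8
  z < 1.75
Highest qualifying boundary gives stanine = 8

8


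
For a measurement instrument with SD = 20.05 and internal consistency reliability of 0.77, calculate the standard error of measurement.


SEM = SD * sqrt(1 - rxx)
SEM = 20.05 * sqrt(1 - 0.77)
SEM = 20.05 * sqrt(0.23) = 20.05 * 0.479583
SEM = 9.6156

9.6156


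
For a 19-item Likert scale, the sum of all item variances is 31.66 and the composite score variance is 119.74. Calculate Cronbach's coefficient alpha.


alpha = (k/(k-1)) * (1 - sum(si^2)/s_total^2)
= (19/18) * (1 - 31.66/119.74)
alpha = 0.7765

0.7765


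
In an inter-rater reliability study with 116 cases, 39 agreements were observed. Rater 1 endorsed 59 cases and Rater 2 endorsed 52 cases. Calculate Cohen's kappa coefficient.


P_o = 39/116 = 0.336207
P_e = (59*52 + 57*64) / 13456 = 0.499108
kappa = (P_o - P_e) / (1 - P_e)
kappa = (0.336207 - 0.499108) / (1 - 0.499108)
kappa = -0.3252

-0.3252


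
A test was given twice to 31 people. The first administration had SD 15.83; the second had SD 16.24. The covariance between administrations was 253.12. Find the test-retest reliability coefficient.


r = cov(X,Y) / (SD_X * SD_Y)
r = 253.12 / (15.83 * 16.24)
r = 253.12 / 257.0792
r = 0.9846

0.9846


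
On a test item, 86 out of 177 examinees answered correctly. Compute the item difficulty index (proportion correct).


Item difficulty p = number correct / total examinees
p = 86 / 177
p = 0.4859

0.4859


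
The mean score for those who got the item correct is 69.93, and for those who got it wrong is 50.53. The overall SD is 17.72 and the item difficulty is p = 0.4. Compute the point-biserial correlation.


q = 1 - p = 0.6
rpb = ((M1 - M0) / SD) * sqrt(p * q)
rpb = ((69.93 - 50.53) / 17.72) * sqrt(0.4 * 0.6)
rpb = 0.5363

0.5363


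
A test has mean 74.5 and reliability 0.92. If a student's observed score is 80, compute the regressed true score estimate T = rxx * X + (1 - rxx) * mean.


T_est = rxx * X + (1 - rxx) * mean
T_est = 0.92 * 80 + 0.08 * 74.5
T_est = 73.6 + 5.96
T_est = 79.56

79.56


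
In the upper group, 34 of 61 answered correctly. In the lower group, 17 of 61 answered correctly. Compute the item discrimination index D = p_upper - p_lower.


p_upper = 34/61 = 0.5574
p_lower = 17/61 = 0.2787
D = 0.5574 - 0.2787 = 0.2787

0.2787


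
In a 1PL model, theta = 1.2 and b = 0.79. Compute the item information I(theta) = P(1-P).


P = 1/(1+exp(-(1.2-0.79))) = 0.6011
I = P*(1-P) = 0.6011 * 0.3989
I = 0.2398

0.2398


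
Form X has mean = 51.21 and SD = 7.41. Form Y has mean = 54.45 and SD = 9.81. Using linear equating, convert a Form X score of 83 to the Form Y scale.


slope = SD_Y / SD_X = 9.81 / 7.41 ~ 1.3239
intercept = mean_Y - slope * mean_X = 54.45 - (9.81 / 7.41) * 51.21 ~ -13.3462
Y = slope * X + intercept. To avoid rounding drift from the rounded slope/intercept, evaluate the equivalent form Y = mean_Y + SD_Y * (X - mean_X) / SD_X at full precision:
Y = 54.45 + 9.81 * (83 - 51.21) / 7.41
Y = 54.45 + 9.81 * 31.79 / 7.41
Y = 54.45 + 311.8599 / 7.41
Y = 54.45 + 42.0864
Y = 96.5364

96.5364


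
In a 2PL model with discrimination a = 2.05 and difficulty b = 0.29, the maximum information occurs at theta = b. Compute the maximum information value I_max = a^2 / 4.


For 2PL, max info at theta = b = 0.29
I_max = a^2 / 4 = 2.05^2 / 4
= 4.2025 / 4
I_max = 1.0506

1.0506


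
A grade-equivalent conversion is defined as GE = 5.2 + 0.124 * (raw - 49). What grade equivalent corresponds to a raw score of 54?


raw - median = 54 - 49 = 5
slope * diff = 0.124 * 5 = 0.62
GE = 5.2 + 0.62
GE = 5.82

5.82


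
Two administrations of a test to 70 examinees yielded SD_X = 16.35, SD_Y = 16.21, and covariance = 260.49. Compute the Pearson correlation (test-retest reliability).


r = cov(X,Y) / (SD_X * SD_Y)
r = 260.49 / (16.35 * 16.21)
r = 260.49 / 265.0335
r = 0.9829

0.9829


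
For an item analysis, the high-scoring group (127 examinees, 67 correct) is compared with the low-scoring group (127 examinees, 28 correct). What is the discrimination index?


p_upper = 67/127 = 0.5276
p_lower = 28/127 = 0.2205
D = 0.5276 - 0.2205 = 0.3071

0.3071


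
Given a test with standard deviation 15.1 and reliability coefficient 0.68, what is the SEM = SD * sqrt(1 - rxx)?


SEM = SD * sqrt(1 - rxx)
SEM = 15.1 * sqrt(1 - 0.68)
SEM = 15.1 * sqrt(0.32) = 15.1 * 0.565685
SEM = 8.5418

8.5418


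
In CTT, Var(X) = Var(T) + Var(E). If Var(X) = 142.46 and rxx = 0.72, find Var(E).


var_true = rxx * var_obs = 0.72 * 142.46 = 102.5712
var_error = var_obs - var_true
var_error = 142.46 - 102.5712
var_error = 39.8888

39.8888


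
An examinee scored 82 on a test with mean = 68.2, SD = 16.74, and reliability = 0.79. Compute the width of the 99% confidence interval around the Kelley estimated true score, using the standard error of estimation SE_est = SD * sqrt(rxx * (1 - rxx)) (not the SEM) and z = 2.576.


True score estimate = 0.79*82 + 0.21*68.2 = 79.102
SE_est = SD * sqrt(rxx * (1 - rxx)) = 16.74 * sqrt(0.79 * 0.21) = 16.74 * sqrt(0.1659) = 6.81834
CI = T_est +/- z * SE_est, so width = 2 * z * SE_est = 2 * 2.576 * 6.81834
Width = 35.1281

35.1281


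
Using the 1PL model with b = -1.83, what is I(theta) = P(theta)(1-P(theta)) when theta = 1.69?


P = 1/(1+exp(-(1.69--1.83))) = 0.9713
I = P*(1-P) = 0.9713 * 0.0287
I = 0.0279

0.0279


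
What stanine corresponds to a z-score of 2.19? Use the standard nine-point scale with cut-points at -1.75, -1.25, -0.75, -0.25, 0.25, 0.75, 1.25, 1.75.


Stanine boundaries: [-1.75, -1.25, -0.75, -0.25, 0.25, 0.75, 1.25, 1.75]
z = 2.19
Check each boundary:
  z >= -1.75 -> could be stanine 2
  z >= -1.25 -> could be stanine 3
  z >= -0.75 -> could be stanine 4
  z >= -0.25 -> could be stanine 5
  z >= 0.25 -> could be stanine 6
  z >= 0.75 -> could be stanine 7
  z >= 1.25 -> could be stanine 8
  z >= 1.75 -> could be stanine 9
Highest qualifying boundary gives stanine = 9

9


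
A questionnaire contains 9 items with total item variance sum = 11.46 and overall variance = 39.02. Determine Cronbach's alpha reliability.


alpha = (k/(k-1)) * (1 - sum(si^2)/s_total^2)
= (9/8) * (1 - 11.46/39.02)
alpha = 0.7946

0.7946


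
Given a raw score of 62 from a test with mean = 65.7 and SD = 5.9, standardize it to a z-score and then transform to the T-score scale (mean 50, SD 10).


z = (X - mean) / SD = (62 - 65.7) / 5.9
z = -3.7 / 5.9
z = -0.6271
T-score = T = 50 + 10z
Carry z at full precision (z = -3.7 / 5.9) into the conversion:
T-score = 50 + 10 * (-3.7 / 5.9) = 50 + -37 / 5.9
T-score = 50 + -6.2712
T-score = 43.7288

43.7288
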